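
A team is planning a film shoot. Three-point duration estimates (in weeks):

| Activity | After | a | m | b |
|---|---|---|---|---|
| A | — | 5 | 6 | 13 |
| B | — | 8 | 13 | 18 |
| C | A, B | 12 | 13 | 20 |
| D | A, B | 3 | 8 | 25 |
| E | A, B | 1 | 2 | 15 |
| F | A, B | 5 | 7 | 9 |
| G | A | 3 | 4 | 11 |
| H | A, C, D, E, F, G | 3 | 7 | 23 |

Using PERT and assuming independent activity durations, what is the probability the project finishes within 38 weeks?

0.693

te_A = (5 + 4·6 + 13)/6 = 42/6 = 7; σ²_A = ((13−5)/6)² = 1.778
te_B = (8 + 4·13 + 18)/6 = 78/6 = 13; σ²_B = ((18−8)/6)² = 2.778
te_C = (12 + 4·13 + 20)/6 = 84/6 = 14; σ²_C = ((20−12)/6)² = 1.778
te_D = (3 + 4·8 + 25)/6 = 60/6 = 10; σ²_D = ((25−3)/6)² = 13.444
te_E = (1 + 4·2 + 15)/6 = 24/6 = 4; σ²_E = ((15−1)/6)² = 5.444
te_F = (5 + 4·7 + 9)/6 = 42/6 = 7; σ²_F = ((9−5)/6)² = 0.444
te_G = (3 + 4·4 + 11)/6 = 30/6 = 5; σ²_G = ((11−3)/6)² = 1.778
te_H = (3 + 4·7 + 23)/6 = 54/6 = 9; σ²_H = ((23−3)/6)² = 11.111

Forward pass:
ES_A = 0; EF_A = 7
ES_B = 0; EF_B = 13
ES_C = max(EF_A=7, EF_B=13) = 13; EF_C = 13+14 = 27
ES_D = max(EF_A=7, EF_B=13) = 13; EF_D = 13+10 = 23
ES_E = max(EF_A=7, EF_B=13) = 13; EF_E = 13+4 = 17
ES_F = max(EF_A=7, EF_B=13) = 13; EF_F = 13+7 = 20
ES_G = 7; EF_G = 7+5 = 12
ES_H = max(EF_A=7, EF_C=27, EF_D=23, EF_E=17, EF_F=20, EF_G=12) = 27; EF_H = 27+9 = 36
Expected project duration μ = 36 weeks. Critical path: B → C → H.

Variance along critical path = 2.778 + 1.778 + 11.111 = 15.667; σ = √15.667 = 3.958 weeks.
Z = (38 − 36) / 3.958 = 0.505
P(T ≤ 38) = Φ(0.505) ≈ 0.693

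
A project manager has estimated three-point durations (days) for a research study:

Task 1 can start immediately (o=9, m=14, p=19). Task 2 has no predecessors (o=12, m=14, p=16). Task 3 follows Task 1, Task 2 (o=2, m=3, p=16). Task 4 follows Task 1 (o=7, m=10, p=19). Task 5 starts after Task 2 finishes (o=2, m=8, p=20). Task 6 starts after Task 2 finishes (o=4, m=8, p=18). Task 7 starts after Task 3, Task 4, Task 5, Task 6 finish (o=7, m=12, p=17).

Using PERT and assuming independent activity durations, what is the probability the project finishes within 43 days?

0.974

te_Task 1 = (9 + 4·14 + 19)/6 = 84/6 = 14; σ²_Task 1 = ((19−9)/6)² = 2.778
te_Task 2 = (12 + 4·14 + 16)/6 = 84/6 = 14; σ²_Task 2 = ((16−12)/6)² = 0.444
te_Task 3 = (2 + 4·3 + 16)/6 = 30/6 = 5; σ²_Task 3 = ((16−2)/6)² = 5.444
te_Task 4 = (7 + 4·10 + 19)/6 = 66/6 = 11; σ²_Task 4 = ((19−7)/6)² = 4.000
te_Task 5 = (2 + 4·8 + 20)/6 = 54/6 = 9; σ²_Task 5 = ((20−2)/6)² = 9.000
te_Task 6 = (4 + 4·8 + 18)/6 = 54/6 = 9; σ²_Task 6 = ((18−4)/6)² = 5.444
te_Task 7 = (7 + 4·12 + 17)/6 = 72/6 = 12; σ²_Task 7 = ((17−7)/6)² = 2.778

Forward pass:
ES_Task 1 = 0; EF_Task 1 = 14
ES_Task 2 = 0; EF_Task 2 = 14
ES_Task 3 = max(EF_Task 1=14, EF_Task 2=14) = 14; EF_Task 3 = 14+5 = 19
ES_Task 4 = 14; EF_Task 4 = 14+11 = 25
ES_Task 5 = 14; EF_Task 5 = 14+9 = 23
ES_Task 6 = 14; EF_Task 6 = 14+9 = 23
ES_Task 7 = max(EF_Task 3=19, EF_Task 4=25, EF_Task 5=23, EF_Task 6=23) = 25; EF_Task 7 = 25+12 = 37
Expected project duration μ = 37 days. Critical path: Task 1 → Task 4 → Task 7.

Variance along critical path = 2.778 + 4.000 + 2.778 = 9.556; σ = √9.556 = 3.091 days.
Z = (43 − 37) / 3.091 = 1.941
P(T ≤ 43) = Φ(1.941) ≈ 0.974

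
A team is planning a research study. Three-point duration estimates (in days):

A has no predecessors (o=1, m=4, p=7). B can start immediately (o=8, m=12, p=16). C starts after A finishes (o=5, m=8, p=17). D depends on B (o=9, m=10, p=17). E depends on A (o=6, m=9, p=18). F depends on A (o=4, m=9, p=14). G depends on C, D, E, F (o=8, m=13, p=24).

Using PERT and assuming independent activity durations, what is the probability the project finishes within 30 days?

te_A = (1 + 4·4 + 7)/6 = 24/6 = 4; σ²_A = ((7−1)/6)² = 1.000
te_B = (8 + 4·12 + 16)/6 = 72/6 = 12; σ²_B = ((16−8)/6)² = 1.778
te_C = (5 + 4·8 + 17)/6 = 54/6 = 9; σ²_C = ((17−5)/6)² = 4.000
te_D = (9 + 4·10 + 17)/6 = 66/6 = 11; σ²_D = ((17−9)/6)² = 1.778
te_E = (6 + 4·9 + 18)/6 = 60/6 = 10; σ²_E = ((18−6)/6)² = 4.000
te_F = (4 + 4·9 + 14)/6 = 54/6 = 9; σ²_F = ((14−4)/6)² = 2.778
te_G = (8 + 4·13 + 24)/6 = 84/6 = 14; σ²_G = ((24−8)/6)² = 7.111

Forward pass:
ES_A = 0; EF_A = 4
ES_B = 0; EF_B = 12
ES_C = 4; EF_C = 4+9 = 13
ES_D = 12; EF_D = 12+11 = 23
ES_E = 4; EF_E = 4+10 = 14
ES_F = 4; EF_F = 4+9 = 13
ES_G = max(EF_C=13, EF_D=23, EF_E=14, EF_F=13) = 23; EF_G = 23+14 = 37
Expected project duration μ = 37 days. Critical path: B → D → G.

Variance along critical path = 1.778 + 1.778 + 7.111 = 10.667; σ = √10.667 = 3.266 days.
Z = (30 − 37) / 3.266 = -2.143
P(T ≤ 30) = Φ(-2.143) ≈ 0.016

0.016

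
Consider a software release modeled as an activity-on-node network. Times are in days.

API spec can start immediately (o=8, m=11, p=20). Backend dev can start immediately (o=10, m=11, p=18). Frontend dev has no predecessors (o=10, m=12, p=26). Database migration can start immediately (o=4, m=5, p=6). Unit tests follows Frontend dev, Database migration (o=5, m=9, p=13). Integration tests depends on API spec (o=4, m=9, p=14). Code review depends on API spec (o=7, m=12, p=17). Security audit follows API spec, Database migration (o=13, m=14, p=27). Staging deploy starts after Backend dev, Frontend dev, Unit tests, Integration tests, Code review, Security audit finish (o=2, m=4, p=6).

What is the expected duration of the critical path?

te_API spec = (8 + 4·11 + 20)/6 = 72/6 = 12
te_Backend dev = (10 + 4·11 + 18)/6 = 72/6 = 12
te_Frontend dev = (10 + 4·12 + 26)/6 = 84/6 = 14
te_Database migration = (4 + 4·5 + 6)/6 = 30/6 = 5
te_Unit tests = (5 + 4·9 + 13)/6 = 54/6 = 9
te_Integration tests = (4 + 4·9 + 14)/6 = 54/6 = 9
te_Code review = (7 + 4·12 + 17)/6 = 72/6 = 12
te_Security audit = (13 + 4·14 + 27)/6 = 96/6 = 16
te_Staging deploy = (2 + 4·4 + 6)/6 = 24/6 = 4

Forward pass:
ES_API spec = 0; EF_API spec = 12
ES_Backend dev = 0; EF_Backend dev = 12
ES_Frontend dev = 0; EF_Frontend dev = 14
ES_Database migration = 0; EF_Database migration = 5
ES_Unit tests = max(EF_Frontend dev=14, EF_Database migration=5) = 14; EF_Unit tests = 14+9 = 23
ES_Integration tests = 12; EF_Integration tests = 12+9 = 21
ES_Code review = 12; EF_Code review = 12+12 = 24
ES_Security audit = max(EF_API spec=12, EF_Database migration=5) = 12; EF_Security audit = 12+16 = 28
ES_Staging deploy = max(EF_Backend dev=12, EF_Frontend dev=14, EF_Unit tests=23, EF_Integration tests=21, EF_Code review=24, EF_Security audit=28) = 28; EF_Staging deploy = 28+4 = 32
Expected project duration μ = 32 days. Critical path: API spec → Security audit → Staging deploy.

32 days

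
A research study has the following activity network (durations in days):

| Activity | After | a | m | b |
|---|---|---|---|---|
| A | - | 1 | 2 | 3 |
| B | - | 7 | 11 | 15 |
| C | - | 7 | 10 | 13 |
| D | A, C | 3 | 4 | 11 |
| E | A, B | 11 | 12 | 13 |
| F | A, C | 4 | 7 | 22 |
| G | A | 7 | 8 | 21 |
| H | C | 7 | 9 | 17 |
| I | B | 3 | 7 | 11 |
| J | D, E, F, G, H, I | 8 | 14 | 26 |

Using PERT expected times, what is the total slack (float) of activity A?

9 days

te_A = (1 + 4·2 + 3)/6 = 12/6 = 2
te_B = (7 + 4·11 + 15)/6 = 66/6 = 11
te_C = (7 + 4·10 + 13)/6 = 60/6 = 10
te_D = (3 + 4·4 + 11)/6 = 30/6 = 5
te_E = (11 + 4·12 + 13)/6 = 72/6 = 12
te_F = (4 + 4·7 + 22)/6 = 54/6 = 9
te_G = (7 + 4·8 + 21)/6 = 60/6 = 10
te_H = (7 + 4·9 + 17)/6 = 60/6 = 10
te_I = (3 + 4·7 + 11)/6 = 42/6 = 7
te_J = (8 + 4·14 + 26)/6 = 90/6 = 15

Forward pass:
ES_A = 0; EF_A = 2
ES_B = 0; EF_B = 11
ES_C = 0; EF_C = 10
ES_D = max(EF_A=2, EF_C=10) = 10; EF_D = 10+5 = 15
ES_E = max(EF_A=2, EF_B=11) = 11; EF_E = 11+12 = 23
ES_F = max(EF_A=2, EF_C=10) = 10; EF_F = 10+9 = 19
ES_G = 2; EF_G = 2+10 = 12
ES_H = 10; EF_H = 10+10 = 20
ES_I = 11; EF_I = 11+7 = 18
ES_J = max(EF_D=15, EF_E=23, EF_F=19, EF_G=12, EF_H=20, EF_I=18) = 23; EF_J = 23+15 = 38
Expected project duration μ = 38 days. Critical path: B → E → J.

Backward pass:
LF_J = 38; LS_J = 38−15 = 23
LF_I = LS_J = 23; LS_I = 23−7 = 16
LF_H = LS_J = 23; LS_H = 23−10 = 13
LF_G = LS_J = 23; LS_G = 23−10 = 13
LF_F = LS_J = 23; LS_F = 23−9 = 14
LF_E = LS_J = 23; LS_E = 23−12 = 11
LF_D = LS_J = 23; LS_D = 23−5 = 18
LF_C = min(LS_D=18, LS_F=14, LS_H=13) = 13; LS_C = 13−10 = 3
LF_B = min(LS_E=11, LS_I=16) = 11; LS_B = 11−11 = 0
LF_A = min(LS_D=18, LS_E=11, LS_F=14, LS_G=13) = 11; LS_A = 11−2 = 9
Slack_A = LS_A − ES_A = 9 − 0 = 9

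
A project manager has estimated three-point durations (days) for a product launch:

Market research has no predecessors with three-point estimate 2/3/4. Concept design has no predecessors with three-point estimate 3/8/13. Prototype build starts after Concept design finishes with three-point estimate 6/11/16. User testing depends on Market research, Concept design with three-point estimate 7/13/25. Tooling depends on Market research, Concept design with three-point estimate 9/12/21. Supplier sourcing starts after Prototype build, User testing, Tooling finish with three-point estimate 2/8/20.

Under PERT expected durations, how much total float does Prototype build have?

te_Market research = (2 + 4·3 + 4)/6 = 18/6 = 3
te_Concept design = (3 + 4·8 + 13)/6 = 48/6 = 8
te_Prototype build = (6 + 4·11 + 16)/6 = 66/6 = 11
te_User testing = (7 + 4·13 + 25)/6 = 84/6 = 14
te_Tooling = (9 + 4·12 + 21)/6 = 78/6 = 13
te_Supplier sourcing = (2 + 4·8 + 20)/6 = 54/6 = 9

Forward pass:
ES_Market research = 0; EF_Market research = 3
ES_Concept design = 0; EF_Concept design = 8
ES_Prototype build = 8; EF_Prototype build = 8+11 = 19
ES_User testing = max(EF_Market research=3, EF_Concept design=8) = 8; EF_User testing = 8+14 = 22
ES_Tooling = max(EF_Market research=3, EF_Concept design=8) = 8; EF_Tooling = 8+13 = 21
ES_Supplier sourcing = max(EF_Prototype build=19, EF_User testing=22, EF_Tooling=21) = 22; EF_Supplier sourcing = 22+9 = 31
Expected project duration μ = 31 days. Critical path: Concept design → User testing → Supplier sourcing.

Backward pass:
LF_Supplier sourcing = 31; LS_Supplier sourcing = 31−9 = 22
LF_Tooling = LS_Supplier sourcing = 22; LS_Tooling = 22−13 = 9
LF_User testing = LS_Supplier sourcing = 22; LS_User testing = 22−14 = 8
LF_Prototype build = LS_Supplier sourcing = 22; LS_Prototype build = 22−11 = 11
LF_Concept design = min(LS_Prototype build=11, LS_User testing=8, LS_Tooling=9) = 8; LS_Concept design = 8−8 = 0
LF_Market research = min(LS_User testing=8, LS_Tooling=9) = 8; LS_Market research = 8−3 = 5
Slack_Prototype build = LS_Prototype build − ES_Prototype build = 11 − 8 = 3

3 days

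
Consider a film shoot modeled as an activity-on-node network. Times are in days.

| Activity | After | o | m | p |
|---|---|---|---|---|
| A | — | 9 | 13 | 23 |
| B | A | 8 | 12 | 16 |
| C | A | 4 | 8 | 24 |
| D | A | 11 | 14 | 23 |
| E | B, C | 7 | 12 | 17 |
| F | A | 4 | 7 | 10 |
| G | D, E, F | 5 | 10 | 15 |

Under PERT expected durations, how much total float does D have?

9 days

te_A = (9 + 4·13 + 23)/6 = 84/6 = 14
te_B = (8 + 4·12 + 16)/6 = 72/6 = 12
te_C = (4 + 4·8 + 24)/6 = 60/6 = 10
te_D = (11 + 4·14 + 23)/6 = 90/6 = 15
te_E = (7 + 4·12 + 17)/6 = 72/6 = 12
te_F = (4 + 4·7 + 10)/6 = 42/6 = 7
te_G = (5 + 4·10 + 15)/6 = 60/6 = 10

Forward pass:
ES_A = 0; EF_A = 14
ES_B = 14; EF_B = 14+12 = 26
ES_C = 14; EF_C = 14+10 = 24
ES_D = 14; EF_D = 14+15 = 29
ES_E = max(EF_B=26, EF_C=24) = 26; EF_E = 26+12 = 38
ES_F = 14; EF_F = 14+7 = 21
ES_G = max(EF_D=29, EF_E=38, EF_F=21) = 38; EF_G = 38+10 = 48
Expected project duration μ = 48 days. Critical path: A → B → E → G.

Backward pass:
LF_G = 48; LS_G = 48−10 = 38
LF_F = LS_G = 38; LS_F = 38−7 = 31
LF_E = LS_G = 38; LS_E = 38−12 = 26
LF_D = LS_G = 38; LS_D = 38−15 = 23
LF_C = LS_E = 26; LS_C = 26−10 = 16
LF_B = LS_E = 26; LS_B = 26−12 = 14
LF_A = min(LS_B=14, LS_C=16, LS_D=23, LS_F=31) = 14; LS_A = 14−14 = 0
Slack_D = LS_D − ES_D = 23 − 14 = 9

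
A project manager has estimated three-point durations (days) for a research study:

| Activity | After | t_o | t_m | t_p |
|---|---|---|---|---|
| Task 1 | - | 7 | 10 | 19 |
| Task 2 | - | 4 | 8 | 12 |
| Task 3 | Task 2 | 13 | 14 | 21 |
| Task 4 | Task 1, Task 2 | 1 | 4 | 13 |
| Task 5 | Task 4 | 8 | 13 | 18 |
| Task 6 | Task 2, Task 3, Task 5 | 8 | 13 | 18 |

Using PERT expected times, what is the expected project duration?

42 days

te_Task 1 = (7 + 4·10 + 19)/6 = 66/6 = 11
te_Task 2 = (4 + 4·8 + 12)/6 = 48/6 = 8
te_Task 3 = (13 + 4·14 + 21)/6 = 90/6 = 15
te_Task 4 = (1 + 4·4 + 13)/6 = 30/6 = 5
te_Task 5 = (8 + 4·13 + 18)/6 = 78/6 = 13
te_Task 6 = (8 + 4·13 + 18)/6 = 78/6 = 13

Forward pass:
ES_Task 1 = 0; EF_Task 1 = 11
ES_Task 2 = 0; EF_Task 2 = 8
ES_Task 3 = 8; EF_Task 3 = 8+15 = 23
ES_Task 4 = max(EF_Task 1=11, EF_Task 2=8) = 11; EF_Task 4 = 11+5 = 16
ES_Task 5 = 16; EF_Task 5 = 16+13 = 29
ES_Task 6 = max(EF_Task 2=8, EF_Task 3=23, EF_Task 5=29) = 29; EF_Task 6 = 29+13 = 42
Expected project duration μ = 42 days. Critical path: Task 1 → Task 4 → Task 5 → Task 6.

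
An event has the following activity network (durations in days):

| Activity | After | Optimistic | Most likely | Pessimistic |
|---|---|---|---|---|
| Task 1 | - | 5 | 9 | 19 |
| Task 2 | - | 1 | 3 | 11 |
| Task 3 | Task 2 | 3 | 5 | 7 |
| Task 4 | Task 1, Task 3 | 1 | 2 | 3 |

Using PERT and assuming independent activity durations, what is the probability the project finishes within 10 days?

te_Task 1 = (5 + 4·9 + 19)/6 = 60/6 = 10; σ²_Task 1 = ((19−5)/6)² = 5.444
te_Task 2 = (1 + 4·3 + 11)/6 = 24/6 = 4; σ²_Task 2 = ((11−1)/6)² = 2.778
te_Task 3 = (3 + 4·5 + 7)/6 = 30/6 = 5; σ²_Task 3 = ((7−3)/6)² = 0.444
te_Task 4 = (1 + 4·2 + 3)/6 = 12/6 = 2; σ²_Task 4 = ((3−1)/6)² = 0.111

Forward pass:
ES_Task 1 = 0; EF_Task 1 = 10
ES_Task 2 = 0; EF_Task 2 = 4
ES_Task 3 = 4; EF_Task 3 = 4+5 = 9
ES_Task 4 = max(EF_Task 1=10, EF_Task 3=9) = 10; EF_Task 4 = 10+2 = 12
Expected project duration μ = 12 days. Critical path: Task 1 → Task 4.

Variance along critical path = 5.444 + 0.111 = 5.556; σ = √5.556 = 2.357 days.
Z = (10 − 12) / 2.357 = -0.849
P(T ≤ 10) = Φ(-0.849) ≈ 0.198

0.198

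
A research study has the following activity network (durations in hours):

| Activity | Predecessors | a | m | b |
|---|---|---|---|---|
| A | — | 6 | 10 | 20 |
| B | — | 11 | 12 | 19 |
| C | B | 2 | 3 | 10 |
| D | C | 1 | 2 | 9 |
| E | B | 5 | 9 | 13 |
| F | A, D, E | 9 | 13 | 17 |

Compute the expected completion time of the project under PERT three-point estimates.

35 hours

te_A = (6 + 4·10 + 20)/6 = 66/6 = 11
te_B = (11 + 4·12 + 19)/6 = 78/6 = 13
te_C = (2 + 4·3 + 10)/6 = 24/6 = 4
te_D = (1 + 4·2 + 9)/6 = 18/6 = 3
te_E = (5 + 4·9 + 13)/6 = 54/6 = 9
te_F = (9 + 4·13 + 17)/6 = 78/6 = 13

Forward pass:
ES_A = 0; EF_A = 11
ES_B = 0; EF_B = 13
ES_C = 13; EF_C = 13+4 = 17
ES_D = 17; EF_D = 17+3 = 20
ES_E = 13; EF_E = 13+9 = 22
ES_F = max(EF_A=11, EF_D=20, EF_E=22) = 22; EF_F = 22+13 = 35
Expected project duration μ = 35 hours. Critical path: B → E → F.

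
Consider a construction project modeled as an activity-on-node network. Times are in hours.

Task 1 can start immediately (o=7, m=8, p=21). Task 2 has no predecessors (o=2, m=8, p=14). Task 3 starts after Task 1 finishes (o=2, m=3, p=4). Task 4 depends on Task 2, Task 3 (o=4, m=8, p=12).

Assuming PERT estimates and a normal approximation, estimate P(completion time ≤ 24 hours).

te_Task 1 = (7 + 4·8 + 21)/6 = 60/6 = 10; σ²_Task 1 = ((21−7)/6)² = 5.444
te_Task 2 = (2 + 4·8 + 14)/6 = 48/6 = 8; σ²_Task 2 = ((14−2)/6)² = 4.000
te_Task 3 = (2 + 4·3 + 4)/6 = 18/6 = 3; σ²_Task 3 = ((4−2)/6)² = 0.111
te_Task 4 = (4 + 4·8 + 12)/6 = 48/6 = 8; σ²_Task 4 = ((12−4)/6)² = 1.778

Forward pass:
ES_Task 1 = 0; EF_Task 1 = 10
ES_Task 2 = 0; EF_Task 2 = 8
ES_Task 3 = 10; EF_Task 3 = 10+3 = 13
ES_Task 4 = max(EF_Task 2=8, EF_Task 3=13) = 13; EF_Task 4 = 13+8 = 21
Expected project duration μ = 21 hours. Critical path: Task 1 → Task 3 → Task 4.

Variance along critical path = 5.444 + 0.111 + 1.778 = 7.333; σ = √7.333 = 2.708 hours.
Z = (24 − 21) / 2.708 = 1.108
P(T ≤ 24) = Φ(1.108) ≈ 0.866

0.866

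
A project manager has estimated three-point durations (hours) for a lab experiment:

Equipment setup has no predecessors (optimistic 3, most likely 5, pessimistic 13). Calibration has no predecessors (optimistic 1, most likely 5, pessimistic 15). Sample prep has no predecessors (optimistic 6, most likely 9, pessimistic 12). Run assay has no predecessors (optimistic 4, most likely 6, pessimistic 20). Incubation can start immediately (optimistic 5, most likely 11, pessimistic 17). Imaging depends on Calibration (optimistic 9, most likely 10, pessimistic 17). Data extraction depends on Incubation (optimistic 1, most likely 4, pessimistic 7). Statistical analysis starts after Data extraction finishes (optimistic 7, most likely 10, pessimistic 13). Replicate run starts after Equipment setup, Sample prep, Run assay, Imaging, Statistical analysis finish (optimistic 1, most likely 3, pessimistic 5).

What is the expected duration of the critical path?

28 hours

te_Equipment setup = (3 + 4·5 + 13)/6 = 36/6 = 6
te_Calibration = (1 + 4·5 + 15)/6 = 36/6 = 6
te_Sample prep = (6 + 4·9 + 12)/6 = 54/6 = 9
te_Run assay = (4 + 4·6 + 20)/6 = 48/6 = 8
te_Incubation = (5 + 4·11 + 17)/6 = 66/6 = 11
te_Imaging = (9 + 4·10 + 17)/6 = 66/6 = 11
te_Data extraction = (1 + 4·4 + 7)/6 = 24/6 = 4
te_Statistical analysis = (7 + 4·10 + 13)/6 = 60/6 = 10
te_Replicate run = (1 + 4·3 + 5)/6 = 18/6 = 3

Forward pass:
ES_Equipment setup = 0; EF_Equipment setup = 6
ES_Calibration = 0; EF_Calibration = 6
ES_Sample prep = 0; EF_Sample prep = 9
ES_Run assay = 0; EF_Run assay = 8
ES_Incubation = 0; EF_Incubation = 11
ES_Imaging = 6; EF_Imaging = 6+11 = 17
ES_Data extraction = 11; EF_Data extraction = 11+4 = 15
ES_Statistical analysis = 15; EF_Statistical analysis = 15+10 = 25
ES_Replicate run = max(EF_Equipment setup=6, EF_Sample prep=9, EF_Run assay=8, EF_Imaging=17, EF_Statistical analysis=25) = 25; EF_Replicate run = 25+3 = 28
Expected project duration μ = 28 hours. Critical path: Incubation → Data extraction → Statistical analysis → Replicate run.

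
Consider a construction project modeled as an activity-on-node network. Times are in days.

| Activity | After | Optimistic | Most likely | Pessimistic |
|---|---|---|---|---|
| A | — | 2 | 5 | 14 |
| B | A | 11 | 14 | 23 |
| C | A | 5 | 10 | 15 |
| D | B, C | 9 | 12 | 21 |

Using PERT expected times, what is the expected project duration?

te_A = (2 + 4·5 + 14)/6 = 36/6 = 6
te_B = (11 + 4·14 + 23)/6 = 90/6 = 15
te_C = (5 + 4·10 + 15)/6 = 60/6 = 10
te_D = (9 + 4·12 + 21)/6 = 78/6 = 13

Forward pass:
ES_A = 0; EF_A = 6
ES_B = 6; EF_B = 6+15 = 21
ES_C = 6; EF_C = 6+10 = 16
ES_D = max(EF_B=21, EF_C=16) = 21; EF_D = 21+13 = 34
Expected project duration μ = 34 days. Critical path: A → B → D.

34 days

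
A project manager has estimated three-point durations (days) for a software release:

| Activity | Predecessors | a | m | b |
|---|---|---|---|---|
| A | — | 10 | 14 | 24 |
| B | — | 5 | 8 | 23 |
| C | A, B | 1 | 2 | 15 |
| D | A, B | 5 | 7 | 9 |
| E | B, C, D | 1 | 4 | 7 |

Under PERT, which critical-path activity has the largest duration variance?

A

te_A = (10 + 4·14 + 24)/6 = 90/6 = 15; σ²_A = ((24−10)/6)² = 5.444
te_B = (5 + 4·8 + 23)/6 = 60/6 = 10; σ²_B = ((23−5)/6)² = 9.000
te_C = (1 + 4·2 + 15)/6 = 24/6 = 4; σ²_C = ((15−1)/6)² = 5.444
te_D = (5 + 4·7 + 9)/6 = 42/6 = 7; σ²_D = ((9−5)/6)² = 0.444
te_E = (1 + 4·4 + 7)/6 = 24/6 = 4; σ²_E = ((7−1)/6)² = 1.000

Forward pass:
ES_A = 0; EF_A = 15
ES_B = 0; EF_B = 10
ES_C = max(EF_A=15, EF_B=10) = 15; EF_C = 15+4 = 19
ES_D = max(EF_A=15, EF_B=10) = 15; EF_D = 15+7 = 22
ES_E = max(EF_B=10, EF_C=19, EF_D=22) = 22; EF_E = 22+4 = 26
Expected project duration μ = 26 days. Critical path: A → D → E.

Variances on critical path: σ²_A=5.444, σ²_D=0.444, σ²_E=1.000.
Largest is σ²_A = 5.444.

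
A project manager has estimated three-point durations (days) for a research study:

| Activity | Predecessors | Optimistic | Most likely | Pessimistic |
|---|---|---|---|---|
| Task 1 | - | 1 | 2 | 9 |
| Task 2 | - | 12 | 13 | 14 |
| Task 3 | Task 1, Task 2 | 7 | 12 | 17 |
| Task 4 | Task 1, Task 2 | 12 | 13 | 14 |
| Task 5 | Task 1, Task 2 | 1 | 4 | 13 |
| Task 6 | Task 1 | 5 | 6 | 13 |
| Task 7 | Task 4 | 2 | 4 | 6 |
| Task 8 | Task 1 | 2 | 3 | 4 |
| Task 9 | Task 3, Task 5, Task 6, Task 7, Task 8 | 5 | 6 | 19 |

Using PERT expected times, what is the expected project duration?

38 days

te_Task 1 = (1 + 4·2 + 9)/6 = 18/6 = 3
te_Task 2 = (12 + 4·13 + 14)/6 = 78/6 = 13
te_Task 3 = (7 + 4·12 + 17)/6 = 72/6 = 12
te_Task 4 = (12 + 4·13 + 14)/6 = 78/6 = 13
te_Task 5 = (1 + 4·4 + 13)/6 = 30/6 = 5
te_Task 6 = (5 + 4·6 + 13)/6 = 42/6 = 7
te_Task 7 = (2 + 4·4 + 6)/6 = 24/6 = 4
te_Task 8 = (2 + 4·3 + 4)/6 = 18/6 = 3
te_Task 9 = (5 + 4·6 + 19)/6 = 48/6 = 8

Forward pass:
ES_Task 1 = 0; EF_Task 1 = 3
ES_Task 2 = 0; EF_Task 2 = 13
ES_Task 3 = max(EF_Task 1=3, EF_Task 2=13) = 13; EF_Task 3 = 13+12 = 25
ES_Task 4 = max(EF_Task 1=3, EF_Task 2=13) = 13; EF_Task 4 = 13+13 = 26
ES_Task 5 = max(EF_Task 1=3, EF_Task 2=13) = 13; EF_Task 5 = 13+5 = 18
ES_Task 6 = 3; EF_Task 6 = 3+7 = 10
ES_Task 7 = 26; EF_Task 7 = 26+4 = 30
ES_Task 8 = 3; EF_Task 8 = 3+3 = 6
ES_Task 9 = max(EF_Task 3=25, EF_Task 5=18, EF_Task 6=10, EF_Task 7=30, EF_Task 8=6) = 30; EF_Task 9 = 30+8 = 38
Expected project duration μ = 38 days. Critical path: Task 2 → Task 4 → Task 7 → Task 9.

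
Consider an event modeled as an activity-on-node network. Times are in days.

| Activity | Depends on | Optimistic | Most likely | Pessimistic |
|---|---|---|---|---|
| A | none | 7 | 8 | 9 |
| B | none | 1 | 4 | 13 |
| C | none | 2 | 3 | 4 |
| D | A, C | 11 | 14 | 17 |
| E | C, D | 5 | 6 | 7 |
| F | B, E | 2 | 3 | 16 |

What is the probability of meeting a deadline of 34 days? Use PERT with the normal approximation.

te_A = (7 + 4·8 + 9)/6 = 48/6 = 8; σ²_A = ((9−7)/6)² = 0.111
te_B = (1 + 4·4 + 13)/6 = 30/6 = 5; σ²_B = ((13−1)/6)² = 4.000
te_C = (2 + 4·3 + 4)/6 = 18/6 = 3; σ²_C = ((4−2)/6)² = 0.111
te_D = (11 + 4·14 + 17)/6 = 84/6 = 14; σ²_D = ((17−11)/6)² = 1.000
te_E = (5 + 4·6 + 7)/6 = 36/6 = 6; σ²_E = ((7−5)/6)² = 0.111
te_F = (2 + 4·3 + 16)/6 = 30/6 = 5; σ²_F = ((16−2)/6)² = 5.444

Forward pass:
ES_A = 0; EF_A = 8
ES_B = 0; EF_B = 5
ES_C = 0; EF_C = 3
ES_D = max(EF_A=8, EF_C=3) = 8; EF_D = 8+14 = 22
ES_E = max(EF_C=3, EF_D=22) = 22; EF_E = 22+6 = 28
ES_F = max(EF_B=5, EF_E=28) = 28; EF_F = 28+5 = 33
Expected project duration μ = 33 days. Critical path: A → D → E → F.

Variance along critical path = 0.111 + 1.000 + 0.111 + 5.444 = 6.667; σ = √6.667 = 2.582 days.
Z = (34 − 33) / 2.582 = 0.387
P(T ≤ 34) = Φ(0.387) ≈ 0.651

0.651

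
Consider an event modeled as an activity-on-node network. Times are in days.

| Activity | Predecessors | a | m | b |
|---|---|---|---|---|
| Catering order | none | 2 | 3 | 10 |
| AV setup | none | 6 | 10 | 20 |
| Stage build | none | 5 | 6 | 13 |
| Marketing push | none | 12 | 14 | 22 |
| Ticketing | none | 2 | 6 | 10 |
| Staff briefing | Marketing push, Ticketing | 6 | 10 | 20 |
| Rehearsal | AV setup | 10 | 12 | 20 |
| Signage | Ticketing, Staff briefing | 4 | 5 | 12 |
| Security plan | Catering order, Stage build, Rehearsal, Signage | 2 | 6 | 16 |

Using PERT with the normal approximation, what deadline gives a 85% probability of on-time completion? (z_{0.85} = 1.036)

te_Catering order = (2 + 4·3 + 10)/6 = 24/6 = 4; σ²_Catering order = ((10−2)/6)² = 1.778
te_AV setup = (6 + 4·10 + 20)/6 = 66/6 = 11; σ²_AV setup = ((20−6)/6)² = 5.444
te_Stage build = (5 + 4·6 + 13)/6 = 42/6 = 7; σ²_Stage build = ((13−5)/6)² = 1.778
te_Marketing push = (12 + 4·14 + 22)/6 = 90/6 = 15; σ²_Marketing push = ((22−12)/6)² = 2.778
te_Ticketing = (2 + 4·6 + 10)/6 = 36/6 = 6; σ²_Ticketing = ((10−2)/6)² = 1.778
te_Staff briefing = (6 + 4·10 + 20)/6 = 66/6 = 11; σ²_Staff briefing = ((20−6)/6)² = 5.444
te_Rehearsal = (10 + 4·12 + 20)/6 = 78/6 = 13; σ²_Rehearsal = ((20−10)/6)² = 2.778
te_Signage = (4 + 4·5 + 12)/6 = 36/6 = 6; σ²_Signage = ((12−4)/6)² = 1.778
te_Security plan = (2 + 4·6 + 16)/6 = 42/6 = 7; σ²_Security plan = ((16−2)/6)² = 5.444

Forward pass:
ES_Catering order = 0; EF_Catering order = 4
ES_AV setup = 0; EF_AV setup = 11
ES_Stage build = 0; EF_Stage build = 7
ES_Marketing push = 0; EF_Marketing push = 15
ES_Ticketing = 0; EF_Ticketing = 6
ES_Staff briefing = max(EF_Marketing push=15, EF_Ticketing=6) = 15; EF_Staff briefing = 15+11 = 26
ES_Rehearsal = 11; EF_Rehearsal = 11+13 = 24
ES_Signage = max(EF_Ticketing=6, EF_Staff briefing=26) = 26; EF_Signage = 26+6 = 32
ES_Security plan = max(EF_Catering order=4, EF_Stage build=7, EF_Rehearsal=24, EF_Signage=32) = 32; EF_Security plan = 32+7 = 39
Expected project duration μ = 39 days. Critical path: Marketing push → Staff briefing → Signage → Security plan.

Variance along critical path = 2.778 + 5.444 + 1.778 + 5.444 = 15.444; σ = 3.930 days.
D = μ + z·σ = 39 + 1.036·3.930 = 43.1 days

43.1 days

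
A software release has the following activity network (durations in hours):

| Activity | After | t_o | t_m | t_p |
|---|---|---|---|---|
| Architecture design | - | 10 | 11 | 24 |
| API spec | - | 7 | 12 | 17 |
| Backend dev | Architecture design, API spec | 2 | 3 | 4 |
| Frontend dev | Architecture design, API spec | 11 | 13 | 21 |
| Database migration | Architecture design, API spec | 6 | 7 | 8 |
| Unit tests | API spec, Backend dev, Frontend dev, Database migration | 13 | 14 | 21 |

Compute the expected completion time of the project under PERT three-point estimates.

42 hours

te_Architecture design = (10 + 4·11 + 24)/6 = 78/6 = 13
te_API spec = (7 + 4·12 + 17)/6 = 72/6 = 12
te_Backend dev = (2 + 4·3 + 4)/6 = 18/6 = 3
te_Frontend dev = (11 + 4·13 + 21)/6 = 84/6 = 14
te_Database migration = (6 + 4·7 + 8)/6 = 42/6 = 7
te_Unit tests = (13 + 4·14 + 21)/6 = 90/6 = 15

Forward pass:
ES_Architecture design = 0; EF_Architecture design = 13
ES_API spec = 0; EF_API spec = 12
ES_Backend dev = max(EF_Architecture design=13, EF_API spec=12) = 13; EF_Backend dev = 13+3 = 16
ES_Frontend dev = max(EF_Architecture design=13, EF_API spec=12) = 13; EF_Frontend dev = 13+14 = 27
ES_Database migration = max(EF_Architecture design=13, EF_API spec=12) = 13; EF_Database migration = 13+7 = 20
ES_Unit tests = max(EF_API spec=12, EF_Backend dev=16, EF_Frontend dev=27, EF_Database migration=20) = 27; EF_Unit tests = 27+15 = 42
Expected project duration μ = 42 hours. Critical path: Architecture design → Frontend dev → Unit tests.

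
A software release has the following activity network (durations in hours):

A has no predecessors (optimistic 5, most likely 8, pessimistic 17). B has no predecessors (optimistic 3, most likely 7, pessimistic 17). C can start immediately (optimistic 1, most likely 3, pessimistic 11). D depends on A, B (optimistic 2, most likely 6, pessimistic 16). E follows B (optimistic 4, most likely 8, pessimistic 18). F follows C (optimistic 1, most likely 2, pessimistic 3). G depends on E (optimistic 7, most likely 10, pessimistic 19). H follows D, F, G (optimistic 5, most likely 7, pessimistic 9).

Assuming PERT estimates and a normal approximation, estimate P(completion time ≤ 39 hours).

0.846

te_A = (5 + 4·8 + 17)/6 = 54/6 = 9; σ²_A = ((17−5)/6)² = 4.000
te_B = (3 + 4·7 + 17)/6 = 48/6 = 8; σ²_B = ((17−3)/6)² = 5.444
te_C = (1 + 4·3 + 11)/6 = 24/6 = 4; σ²_C = ((11−1)/6)² = 2.778
te_D = (2 + 4·6 + 16)/6 = 42/6 = 7; σ²_D = ((16−2)/6)² = 5.444
te_E = (4 + 4·8 + 18)/6 = 54/6 = 9; σ²_E = ((18−4)/6)² = 5.444
te_F = (1 + 4·2 + 3)/6 = 12/6 = 2; σ²_F = ((3−1)/6)² = 0.111
te_G = (7 + 4·10 + 19)/6 = 66/6 = 11; σ²_G = ((19−7)/6)² = 4.000
te_H = (5 + 4·7 + 9)/6 = 42/6 = 7; σ²_H = ((9−5)/6)² = 0.444

Forward pass:
ES_A = 0; EF_A = 9
ES_B = 0; EF_B = 8
ES_C = 0; EF_C = 4
ES_D = max(EF_A=9, EF_B=8) = 9; EF_D = 9+7 = 16
ES_E = 8; EF_E = 8+9 = 17
ES_F = 4; EF_F = 4+2 = 6
ES_G = 17; EF_G = 17+11 = 28
ES_H = max(EF_D=16, EF_F=6, EF_G=28) = 28; EF_H = 28+7 = 35
Expected project duration μ = 35 hours. Critical path: B → E → G → H.

Variance along critical path = 5.444 + 5.444 + 4.000 + 0.444 = 15.333; σ = √15.333 = 3.916 hours.
Z = (39 − 35) / 3.916 = 1.022
P(T ≤ 39) = Φ(1.022) ≈ 0.846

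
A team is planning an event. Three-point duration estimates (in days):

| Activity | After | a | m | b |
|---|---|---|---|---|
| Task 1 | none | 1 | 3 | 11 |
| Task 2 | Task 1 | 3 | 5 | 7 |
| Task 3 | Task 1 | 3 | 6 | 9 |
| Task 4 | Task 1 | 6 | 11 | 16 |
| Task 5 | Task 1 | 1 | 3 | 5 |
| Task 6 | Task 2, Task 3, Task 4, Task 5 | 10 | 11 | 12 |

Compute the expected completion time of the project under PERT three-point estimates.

26 days

te_Task 1 = (1 + 4·3 + 11)/6 = 24/6 = 4
te_Task 2 = (3 + 4·5 + 7)/6 = 30/6 = 5
te_Task 3 = (3 + 4·6 + 9)/6 = 36/6 = 6
te_Task 4 = (6 + 4·11 + 16)/6 = 66/6 = 11
te_Task 5 = (1 + 4·3 + 5)/6 = 18/6 = 3
te_Task 6 = (10 + 4·11 + 12)/6 = 66/6 = 11

Forward pass:
ES_Task 1 = 0; EF_Task 1 = 4
ES_Task 2 = 4; EF_Task 2 = 4+5 = 9
ES_Task 3 = 4; EF_Task 3 = 4+6 = 10
ES_Task 4 = 4; EF_Task 4 = 4+11 = 15
ES_Task 5 = 4; EF_Task 5 = 4+3 = 7
ES_Task 6 = max(EF_Task 2=9, EF_Task 3=10, EF_Task 4=15, EF_Task 5=7) = 15; EF_Task 6 = 15+11 = 26
Expected project duration μ = 26 days. Critical path: Task 1 → Task 4 → Task 6.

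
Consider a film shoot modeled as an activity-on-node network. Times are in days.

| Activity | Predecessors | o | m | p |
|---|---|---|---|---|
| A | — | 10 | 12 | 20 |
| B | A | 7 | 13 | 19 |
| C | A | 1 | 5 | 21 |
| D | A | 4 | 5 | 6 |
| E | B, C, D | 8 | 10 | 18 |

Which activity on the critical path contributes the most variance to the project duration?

B

te_A = (10 + 4·12 + 20)/6 = 78/6 = 13; σ²_A = ((20−10)/6)² = 2.778
te_B = (7 + 4·13 + 19)/6 = 78/6 = 13; σ²_B = ((19−7)/6)² = 4.000
te_C = (1 + 4·5 + 21)/6 = 42/6 = 7; σ²_C = ((21−1)/6)² = 11.111
te_D = (4 + 4·5 + 6)/6 = 30/6 = 5; σ²_D = ((6−4)/6)² = 0.111
te_E = (8 + 4·10 + 18)/6 = 66/6 = 11; σ²_E = ((18−8)/6)² = 2.778

Forward pass:
ES_A = 0; EF_A = 13
ES_B = 13; EF_B = 13+13 = 26
ES_C = 13; EF_C = 13+7 = 20
ES_D = 13; EF_D = 13+5 = 18
ES_E = max(EF_B=26, EF_C=20, EF_D=18) = 26; EF_E = 26+11 = 37
Expected project duration μ = 37 days. Critical path: A → B → E.

Variances on critical path: σ²_A=2.778, σ²_B=4.000, σ²_E=2.778.
Largest is σ²_B = 4.000.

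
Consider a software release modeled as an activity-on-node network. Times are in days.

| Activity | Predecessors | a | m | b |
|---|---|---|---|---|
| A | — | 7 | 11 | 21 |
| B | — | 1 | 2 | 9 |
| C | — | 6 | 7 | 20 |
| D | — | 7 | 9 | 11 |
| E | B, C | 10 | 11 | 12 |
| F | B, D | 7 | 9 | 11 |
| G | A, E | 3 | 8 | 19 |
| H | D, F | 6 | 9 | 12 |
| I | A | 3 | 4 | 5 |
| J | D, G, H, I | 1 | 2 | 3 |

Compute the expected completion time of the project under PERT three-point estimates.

te_A = (7 + 4·11 + 21)/6 = 72/6 = 12
te_B = (1 + 4·2 + 9)/6 = 18/6 = 3
te_C = (6 + 4·7 + 20)/6 = 54/6 = 9
te_D = (7 + 4·9 + 11)/6 = 54/6 = 9
te_E = (10 + 4·11 + 12)/6 = 66/6 = 11
te_F = (7 + 4·9 + 11)/6 = 54/6 = 9
te_G = (3 + 4·8 + 19)/6 = 54/6 = 9
te_H = (6 + 4·9 + 12)/6 = 54/6 = 9
te_I = (3 + 4·4 + 5)/6 = 24/6 = 4
te_J = (1 + 4·2 + 3)/6 = 12/6 = 2

Forward pass:
ES_A = 0; EF_A = 12
ES_B = 0; EF_B = 3
ES_C = 0; EF_C = 9
ES_D = 0; EF_D = 9
ES_E = max(EF_B=3, EF_C=9) = 9; EF_E = 9+11 = 20
ES_F = max(EF_B=3, EF_D=9) = 9; EF_F = 9+9 = 18
ES_G = max(EF_A=12, EF_E=20) = 20; EF_G = 20+9 = 29
ES_H = max(EF_D=9, EF_F=18) = 18; EF_H = 18+9 = 27
ES_I = 12; EF_I = 12+4 = 16
ES_J = max(EF_D=9, EF_G=29, EF_H=27, EF_I=16) = 29; EF_J = 29+2 = 31
Expected project duration μ = 31 days. Critical path: C → E → G → J.

31 days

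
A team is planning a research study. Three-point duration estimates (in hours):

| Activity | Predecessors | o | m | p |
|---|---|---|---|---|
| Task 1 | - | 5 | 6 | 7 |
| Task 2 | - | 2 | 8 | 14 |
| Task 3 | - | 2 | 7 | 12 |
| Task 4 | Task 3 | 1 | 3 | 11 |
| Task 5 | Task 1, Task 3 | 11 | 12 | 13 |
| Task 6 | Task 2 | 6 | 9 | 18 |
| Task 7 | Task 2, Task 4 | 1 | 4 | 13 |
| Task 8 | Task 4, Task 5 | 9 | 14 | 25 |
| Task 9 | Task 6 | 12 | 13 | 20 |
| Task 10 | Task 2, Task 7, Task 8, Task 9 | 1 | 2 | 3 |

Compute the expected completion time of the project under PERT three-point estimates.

36 hours

te_Task 1 = (5 + 4·6 + 7)/6 = 36/6 = 6
te_Task 2 = (2 + 4·8 + 14)/6 = 48/6 = 8
te_Task 3 = (2 + 4·7 + 12)/6 = 42/6 = 7
te_Task 4 = (1 + 4·3 + 11)/6 = 24/6 = 4
te_Task 5 = (11 + 4·12 + 13)/6 = 72/6 = 12
te_Task 6 = (6 + 4·9 + 18)/6 = 60/6 = 10
te_Task 7 = (1 + 4·4 + 13)/6 = 30/6 = 5
te_Task 8 = (9 + 4·14 + 25)/6 = 90/6 = 15
te_Task 9 = (12 + 4·13 + 20)/6 = 84/6 = 14
te_Task 10 = (1 + 4·2 + 3)/6 = 12/6 = 2

Forward pass:
ES_Task 1 = 0; EF_Task 1 = 6
ES_Task 2 = 0; EF_Task 2 = 8
ES_Task 3 = 0; EF_Task 3 = 7
ES_Task 4 = 7; EF_Task 4 = 7+4 = 11
ES_Task 5 = max(EF_Task 1=6, EF_Task 3=7) = 7; EF_Task 5 = 7+12 = 19
ES_Task 6 = 8; EF_Task 6 = 8+10 = 18
ES_Task 7 = max(EF_Task 2=8, EF_Task 4=11) = 11; EF_Task 7 = 11+5 = 16
ES_Task 8 = max(EF_Task 4=11, EF_Task 5=19) = 19; EF_Task 8 = 19+15 = 34
ES_Task 9 = 18; EF_Task 9 = 18+14 = 32
ES_Task 10 = max(EF_Task 2=8, EF_Task 7=16, EF_Task 8=34, EF_Task 9=32) = 34; EF_Task 10 = 34+2 = 36
Expected project duration μ = 36 hours. Critical path: Task 3 → Task 5 → Task 8 → Task 10.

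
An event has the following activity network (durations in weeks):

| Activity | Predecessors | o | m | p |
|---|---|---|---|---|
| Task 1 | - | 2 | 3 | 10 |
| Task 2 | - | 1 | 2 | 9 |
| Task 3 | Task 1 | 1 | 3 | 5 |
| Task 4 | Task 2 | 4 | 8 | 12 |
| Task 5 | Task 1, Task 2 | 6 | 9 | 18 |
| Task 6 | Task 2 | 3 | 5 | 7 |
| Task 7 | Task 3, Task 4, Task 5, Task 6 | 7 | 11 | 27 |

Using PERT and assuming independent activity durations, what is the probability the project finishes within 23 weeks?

0.165

te_Task 1 = (2 + 4·3 + 10)/6 = 24/6 = 4; σ²_Task 1 = ((10−2)/6)² = 1.778
te_Task 2 = (1 + 4·2 + 9)/6 = 18/6 = 3; σ²_Task 2 = ((9−1)/6)² = 1.778
te_Task 3 = (1 + 4·3 + 5)/6 = 18/6 = 3; σ²_Task 3 = ((5−1)/6)² = 0.444
te_Task 4 = (4 + 4·8 + 12)/6 = 48/6 = 8; σ²_Task 4 = ((12−4)/6)² = 1.778
te_Task 5 = (6 + 4·9 + 18)/6 = 60/6 = 10; σ²_Task 5 = ((18−6)/6)² = 4.000
te_Task 6 = (3 + 4·5 + 7)/6 = 30/6 = 5; σ²_Task 6 = ((7−3)/6)² = 0.444
te_Task 7 = (7 + 4·11 + 27)/6 = 78/6 = 13; σ²_Task 7 = ((27−7)/6)² = 11.111

Forward pass:
ES_Task 1 = 0; EF_Task 1 = 4
ES_Task 2 = 0; EF_Task 2 = 3
ES_Task 3 = 4; EF_Task 3 = 4+3 = 7
ES_Task 4 = 3; EF_Task 4 = 3+8 = 11
ES_Task 5 = max(EF_Task 1=4, EF_Task 2=3) = 4; EF_Task 5 = 4+10 = 14
ES_Task 6 = 3; EF_Task 6 = 3+5 = 8
ES_Task 7 = max(EF_Task 3=7, EF_Task 4=11, EF_Task 5=14, EF_Task 6=8) = 14; EF_Task 7 = 14+13 = 27
Expected project duration μ = 27 weeks. Critical path: Task 1 → Task 5 → Task 7.

Variance along critical path = 1.778 + 4.000 + 11.111 = 16.889; σ = √16.889 = 4.110 weeks.
Z = (23 − 27) / 4.110 = -0.973
P(T ≤ 23) = Φ(-0.973) ≈ 0.165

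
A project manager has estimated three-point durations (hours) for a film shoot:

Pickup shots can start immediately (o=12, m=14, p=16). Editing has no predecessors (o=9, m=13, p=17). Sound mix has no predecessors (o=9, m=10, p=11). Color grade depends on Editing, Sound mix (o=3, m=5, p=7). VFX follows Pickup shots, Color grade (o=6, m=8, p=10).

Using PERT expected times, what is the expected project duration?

te_Pickup shots = (12 + 4·14 + 16)/6 = 84/6 = 14
te_Editing = (9 + 4·13 + 17)/6 = 78/6 = 13
te_Sound mix = (9 + 4·10 + 11)/6 = 60/6 = 10
te_Color grade = (3 + 4·5 + 7)/6 = 30/6 = 5
te_VFX = (6 + 4·8 + 10)/6 = 48/6 = 8

Forward pass:
ES_Pickup shots = 0; EF_Pickup shots = 14
ES_Editing = 0; EF_Editing = 13
ES_Sound mix = 0; EF_Sound mix = 10
ES_Color grade = max(EF_Editing=13, EF_Sound mix=10) = 13; EF_Color grade = 13+5 = 18
ES_VFX = max(EF_Pickup shots=14, EF_Color grade=18) = 18; EF_VFX = 18+8 = 26
Expected project duration μ = 26 hours. Critical path: Editing → Color grade → VFX.

26 hours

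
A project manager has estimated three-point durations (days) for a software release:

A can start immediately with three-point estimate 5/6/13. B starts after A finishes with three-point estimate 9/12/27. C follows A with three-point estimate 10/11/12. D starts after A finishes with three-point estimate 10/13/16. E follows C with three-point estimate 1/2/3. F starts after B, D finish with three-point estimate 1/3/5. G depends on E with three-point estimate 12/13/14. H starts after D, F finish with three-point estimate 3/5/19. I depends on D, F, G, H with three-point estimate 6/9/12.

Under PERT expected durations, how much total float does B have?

2 days

te_A = (5 + 4·6 + 13)/6 = 42/6 = 7
te_B = (9 + 4·12 + 27)/6 = 84/6 = 14
te_C = (10 + 4·11 + 12)/6 = 66/6 = 11
te_D = (10 + 4·13 + 16)/6 = 78/6 = 13
te_E = (1 + 4·2 + 3)/6 = 12/6 = 2
te_F = (1 + 4·3 + 5)/6 = 18/6 = 3
te_G = (12 + 4·13 + 14)/6 = 78/6 = 13
te_H = (3 + 4·5 + 19)/6 = 42/6 = 7
te_I = (6 + 4·9 + 12)/6 = 54/6 = 9

Forward pass:
ES_A = 0; EF_A = 7
ES_B = 7; EF_B = 7+14 = 21
ES_C = 7; EF_C = 7+11 = 18
ES_D = 7; EF_D = 7+13 = 20
ES_E = 18; EF_E = 18+2 = 20
ES_F = max(EF_B=21, EF_D=20) = 21; EF_F = 21+3 = 24
ES_G = 20; EF_G = 20+13 = 33
ES_H = max(EF_D=20, EF_F=24) = 24; EF_H = 24+7 = 31
ES_I = max(EF_D=20, EF_F=24, EF_G=33, EF_H=31) = 33; EF_I = 33+9 = 42
Expected project duration μ = 42 days. Critical path: A → C → E → G → I.

Backward pass:
LF_I = 42; LS_I = 42−9 = 33
LF_H = LS_I = 33; LS_H = 33−7 = 26
LF_G = LS_I = 33; LS_G = 33−13 = 20
LF_F = min(LS_H=26, LS_I=33) = 26; LS_F = 26−3 = 23
LF_E = LS_G = 20; LS_E = 20−2 = 18
LF_D = min(LS_F=23, LS_H=26, LS_I=33) = 23; LS_D = 23−13 = 10
LF_C = LS_E = 18; LS_C = 18−11 = 7
LF_B = LS_F = 23; LS_B = 23−14 = 9
LF_A = min(LS_B=9, LS_C=7, LS_D=10) = 7; LS_A = 7−7 = 0
Slack_B = LS_B − ES_B = 9 − 7 = 2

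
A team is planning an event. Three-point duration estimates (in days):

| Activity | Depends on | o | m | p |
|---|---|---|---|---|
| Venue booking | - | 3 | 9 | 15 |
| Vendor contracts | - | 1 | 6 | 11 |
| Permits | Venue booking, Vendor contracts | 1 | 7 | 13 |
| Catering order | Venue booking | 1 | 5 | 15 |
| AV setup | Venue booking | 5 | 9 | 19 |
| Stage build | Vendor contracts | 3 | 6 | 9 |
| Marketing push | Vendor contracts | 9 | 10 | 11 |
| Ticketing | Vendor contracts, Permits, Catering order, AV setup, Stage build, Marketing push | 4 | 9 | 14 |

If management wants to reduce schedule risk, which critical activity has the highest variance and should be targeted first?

te_Venue booking = (3 + 4·9 + 15)/6 = 54/6 = 9; σ²_Venue booking = ((15−3)/6)² = 4.000
te_Vendor contracts = (1 + 4·6 + 11)/6 = 36/6 = 6; σ²_Vendor contracts = ((11−1)/6)² = 2.778
te_Permits = (1 + 4·7 + 13)/6 = 42/6 = 7; σ²_Permits = ((13−1)/6)² = 4.000
te_Catering order = (1 + 4·5 + 15)/6 = 36/6 = 6; σ²_Catering order = ((15−1)/6)² = 5.444
te_AV setup = (5 + 4·9 + 19)/6 = 60/6 = 10; σ²_AV setup = ((19−5)/6)² = 5.444
te_Stage build = (3 + 4·6 + 9)/6 = 36/6 = 6; σ²_Stage build = ((9−3)/6)² = 1.000
te_Marketing push = (9 + 4·10 + 11)/6 = 60/6 = 10; σ²_Marketing push = ((11−9)/6)² = 0.111
te_Ticketing = (4 + 4·9 + 14)/6 = 54/6 = 9; σ²_Ticketing = ((14−4)/6)² = 2.778

Forward pass:
ES_Venue booking = 0; EF_Venue booking = 9
ES_Vendor contracts = 0; EF_Vendor contracts = 6
ES_Permits = max(EF_Venue booking=9, EF_Vendor contracts=6) = 9; EF_Permits = 9+7 = 16
ES_Catering order = 9; EF_Catering order = 9+6 = 15
ES_AV setup = 9; EF_AV setup = 9+10 = 19
ES_Stage build = 6; EF_Stage build = 6+6 = 12
ES_Marketing push = 6; EF_Marketing push = 6+10 = 16
ES_Ticketing = max(EF_Vendor contracts=6, EF_Permits=16, EF_Catering order=15, EF_AV setup=19, EF_Stage build=12, EF_Marketing push=16) = 19; EF_Ticketing = 19+9 = 28
Expected project duration μ = 28 days. Critical path: Venue booking → AV setup → Ticketing.

Variances on critical path: σ²_Venue booking=4.000, σ²_AV setup=5.444, σ²_Ticketing=2.778.
Largest is σ²_AV setup = 5.444.

AV setup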